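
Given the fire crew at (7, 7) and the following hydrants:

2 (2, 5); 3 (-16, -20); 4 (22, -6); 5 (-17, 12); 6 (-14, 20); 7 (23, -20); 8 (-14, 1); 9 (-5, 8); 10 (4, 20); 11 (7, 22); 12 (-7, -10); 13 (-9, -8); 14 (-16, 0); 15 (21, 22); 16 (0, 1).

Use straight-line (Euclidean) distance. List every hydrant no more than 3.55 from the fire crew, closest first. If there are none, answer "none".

Distances from (7, 7):
2: 5.4
3: 35.5
4: 19.8
5: 24.5
6: 24.7
7: 31.4
8: 21.8
9: 12.0
10: 13.3
11: 15.0
12: 22.0
13: 21.9
14: 24.0
15: 20.5
16: 9.2
Threshold 3.55: none within range.

none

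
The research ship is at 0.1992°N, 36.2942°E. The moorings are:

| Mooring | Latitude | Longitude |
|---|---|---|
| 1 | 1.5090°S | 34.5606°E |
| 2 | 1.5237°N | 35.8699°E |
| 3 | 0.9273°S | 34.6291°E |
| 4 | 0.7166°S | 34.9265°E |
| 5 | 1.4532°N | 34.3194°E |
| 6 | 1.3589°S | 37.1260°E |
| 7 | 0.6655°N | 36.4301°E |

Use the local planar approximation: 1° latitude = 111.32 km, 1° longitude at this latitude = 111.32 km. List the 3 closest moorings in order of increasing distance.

Distances from 0.1992°N, 36.2942°E:
1: √((-1.7082·111.32)² + (-1.7336·111.32)²) = √(36159.617714 + 37242.960117) = 270.9291 km
2: √((1.3245·111.32)² + (-0.4243·111.32)²) = √(21739.538510 + 2230.963468) = 154.8241 km
3: √((-1.1265·111.32)² + (-1.6651·111.32)²) = √(15725.656588 + 34357.933672) = 223.7936 km
4: √((-0.9158·111.32)² + (-1.3677·111.32)²) = √(10393.161448 + 23180.782344) = 183.2319 km
5: √((1.2540·111.32)² + (-1.9748·111.32)²) = √(19486.842198 + 48327.311152) = 260.4115 km
6: √((-1.5581·111.32)² + (0.8318·111.32)²) = √(30084.101860 + 8574.014771) = 196.6167 km
7: √((0.4663·111.32)² + (0.1359·111.32)²) = √(2694.494033 + 228.868123) = 54.0681 km
Sorted: 7 (54.0681 km) < 2 (154.8241 km) < 4 (183.2319 km) < 6 (196.6167 km) < 3 (223.7936 km) < …

7, 2, 4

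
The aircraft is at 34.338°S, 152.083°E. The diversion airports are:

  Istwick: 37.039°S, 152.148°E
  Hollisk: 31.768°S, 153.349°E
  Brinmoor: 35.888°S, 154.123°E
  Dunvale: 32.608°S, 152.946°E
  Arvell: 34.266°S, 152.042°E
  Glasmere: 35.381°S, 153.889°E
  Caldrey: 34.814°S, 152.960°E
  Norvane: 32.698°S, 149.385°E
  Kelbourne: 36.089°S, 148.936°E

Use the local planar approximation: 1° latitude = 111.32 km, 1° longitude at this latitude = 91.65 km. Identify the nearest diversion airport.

Arvell

Distances from 34.338°S, 152.083°E:
Istwick: √((-2.701·111.32)² + (0.065·91.65)²) = √(90405.64806 + 35.48883) = 300.734 km
Hollisk: √((2.570·111.32)² + (1.266·91.65)²) = √(81848.86134 + 13462.70564) = 308.726 km
Brinmoor: √((-1.550·111.32)² + (2.040·91.65)²) = √(29772.12212 + 34956.28516) = 254.418 km
Dunvale: √((1.730·111.32)² + (0.863·91.65)²) = √(37088.44299 + 6255.85293) = 208.193 km
Arvell: √((0.072·111.32)² + (-0.041·91.65)²) = √(64.24087 + 14.11993) = 8.852 km
Glasmere: √((-1.043·111.32)² + (1.806·91.65)²) = √(13480.77972 + 27396.83730) = 202.182 km
Caldrey: √((-0.476·111.32)² + (0.877·91.65)²) = √(2807.76206 + 6460.47017) = 96.272 km
Norvane: √((1.640·111.32)² + (-2.698·91.65)²) = √(33329.90620 + 61143.29362) = 307.365 km
Kelbourne: √((-1.751·111.32)² + (-3.147·91.65)²) = √(37994.32099 + 83187.56735) = 348.112 km
Minimum: Arvell at 8.852 km.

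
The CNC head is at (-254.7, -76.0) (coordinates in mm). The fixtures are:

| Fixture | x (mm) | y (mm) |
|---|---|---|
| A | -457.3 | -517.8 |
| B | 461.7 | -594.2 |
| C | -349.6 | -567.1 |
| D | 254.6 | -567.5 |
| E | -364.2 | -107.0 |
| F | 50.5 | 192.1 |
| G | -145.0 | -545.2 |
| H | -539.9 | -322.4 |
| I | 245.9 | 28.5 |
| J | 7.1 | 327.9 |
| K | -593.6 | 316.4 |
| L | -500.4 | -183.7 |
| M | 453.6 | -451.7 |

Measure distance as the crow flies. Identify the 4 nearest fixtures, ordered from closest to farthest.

E, L, H, F

Distances from (-254.7, -76.0):
A: √((-202.6)² + (-441.8)²) = √(41046.760 + 195187.240) = 486.0 mm
B: √((716.4)² + (-518.2)²) = √(513228.960 + 268531.240) = 884.2 mm
C: √((-94.9)² + (-491.1)²) = √(9006.010 + 241179.210) = 500.2 mm
D: √((509.3)² + (-491.5)²) = √(259386.490 + 241572.250) = 707.8 mm
E: √((-109.5)² + (-31.0)²) = √(11990.250 + 961.000) = 113.8 mm
F: √((305.2)² + (268.1)²) = √(93147.040 + 71877.610) = 406.2 mm
G: √((109.7)² + (-469.2)²) = √(12034.090 + 220148.640) = 481.9 mm
H: √((-285.2)² + (-246.4)²) = √(81339.040 + 60712.960) = 376.9 mm
I: √((500.6)² + (104.5)²) = √(250600.360 + 10920.250) = 511.4 mm
J: √((261.8)² + (403.9)²) = √(68539.240 + 163135.210) = 481.3 mm
K: √((-338.9)² + (392.4)²) = √(114853.210 + 153977.760) = 518.5 mm
L: √((-245.7)² + (-107.7)²) = √(60368.490 + 11599.290) = 268.3 mm
M: √((708.3)² + (-375.7)²) = √(501688.890 + 141150.490) = 801.8 mm
Sorted: E (113.8 mm) < L (268.3 mm) < H (376.9 mm) < F (406.2 mm) < J (481.3 mm) < G (481.9 mm) < …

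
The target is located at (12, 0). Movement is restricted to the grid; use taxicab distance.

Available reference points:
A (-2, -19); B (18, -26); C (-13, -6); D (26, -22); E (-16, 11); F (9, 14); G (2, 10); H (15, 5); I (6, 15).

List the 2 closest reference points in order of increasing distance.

Distances from (12, 0):
A: 33
B: 32
C: 31
D: 36
E: 39
F: 17
G: 20
H: 8
I: 21
Sorted: H (8) < F (17) < G (20) < I (21) < …

H, F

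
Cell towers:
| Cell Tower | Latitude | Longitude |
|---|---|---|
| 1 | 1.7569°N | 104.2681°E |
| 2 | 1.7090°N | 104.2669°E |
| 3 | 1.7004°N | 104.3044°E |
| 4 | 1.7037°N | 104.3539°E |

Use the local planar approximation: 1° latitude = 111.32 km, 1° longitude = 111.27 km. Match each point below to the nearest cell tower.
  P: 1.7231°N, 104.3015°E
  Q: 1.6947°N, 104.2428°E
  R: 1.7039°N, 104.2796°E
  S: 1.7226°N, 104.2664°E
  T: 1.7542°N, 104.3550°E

P→3; Q→2; R→2; S→2; T→4

P at 1.7231°N, 104.3015°E:
  1: 5.2886 km
  2: 4.1576 km
  3: 2.5475 km
  4: 6.2177 km
  → nearest: 3 (2.5475 km)
Q at 1.6947°N, 104.2428°E:
  1: 7.4745 km
  2: 3.1185 km
  3: 6.8835 km
  4: 12.4026 km
  → nearest: 2 (3.1185 km)
R at 1.7039°N, 104.2796°E:
  1: 6.0371 km
  2: 1.5229 km
  3: 2.7869 km
  4: 8.2674 km
  → nearest: 2 (1.5229 km)
S at 1.7226°N, 104.2664°E:
  1: 3.8230 km
  2: 1.5150 km
  3: 4.8975 km
  4: 9.9609 km
  → nearest: 2 (1.5150 km)
T at 1.7542°N, 104.3550°E:
  1: 9.6740 km
  2: 11.0188 km
  3: 8.2200 km
  4: 5.6230 km
  → nearest: 4 (5.6230 km)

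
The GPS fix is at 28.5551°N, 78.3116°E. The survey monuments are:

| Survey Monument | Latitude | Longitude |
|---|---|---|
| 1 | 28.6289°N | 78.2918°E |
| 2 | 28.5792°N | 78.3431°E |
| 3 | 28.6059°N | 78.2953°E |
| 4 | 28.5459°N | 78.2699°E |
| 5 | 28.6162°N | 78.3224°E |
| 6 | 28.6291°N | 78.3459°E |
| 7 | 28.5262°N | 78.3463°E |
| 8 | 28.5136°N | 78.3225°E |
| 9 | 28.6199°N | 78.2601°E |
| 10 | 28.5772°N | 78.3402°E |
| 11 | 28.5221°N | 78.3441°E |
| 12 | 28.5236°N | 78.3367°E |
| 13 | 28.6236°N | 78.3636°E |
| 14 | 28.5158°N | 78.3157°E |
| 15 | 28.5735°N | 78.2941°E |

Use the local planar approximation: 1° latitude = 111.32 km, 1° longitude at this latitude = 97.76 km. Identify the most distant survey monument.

Distances from 28.5551°N, 78.3116°E:
1: 8.4404 km
2: 4.0842 km
3: 5.8753 km
4: 4.2033 km
5: 6.8831 km
6: 8.8940 km
7: 4.6752 km
8: 4.7411 km
9: 8.7967 km
10: 3.7242 km
11: 4.8569 km
12: 4.2799 km
13: 9.1646 km
14: 4.3932 km
15: 2.6688 km
Maximum: 13 at 9.1646 km.

13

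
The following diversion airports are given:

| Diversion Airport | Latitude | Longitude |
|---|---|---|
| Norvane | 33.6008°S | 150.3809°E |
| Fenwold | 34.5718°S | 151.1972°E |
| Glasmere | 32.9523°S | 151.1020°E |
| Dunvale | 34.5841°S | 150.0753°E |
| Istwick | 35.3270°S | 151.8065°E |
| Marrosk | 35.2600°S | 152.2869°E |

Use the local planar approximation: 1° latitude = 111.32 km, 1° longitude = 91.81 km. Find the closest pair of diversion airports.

Pairwise distances:
Norvane–Fenwold: 131.5314 km
Norvane–Glasmere: 97.9517 km
Norvane–Dunvale: 112.9996 km
Norvane–Istwick: 232.5003 km
Norvane–Marrosk: 254.4334 km
Fenwold–Glasmere: 180.4945 km
Fenwold–Dunvale: 103.0107 km
Fenwold–Istwick: 100.9794 km
Fenwold–Marrosk: 126.0089 km
Glasmere–Dunvale: 204.6525 km
Glasmere–Istwick: 272.1494 km
Glasmere–Marrosk: 278.9775 km
Dunvale–Istwick: 179.1692 km
Dunvale–Marrosk: 216.5394 km
Istwick–Marrosk: 44.7317 km
Closest pair: Istwick–Marrosk at 44.7317 km.

Istwick and Marrosk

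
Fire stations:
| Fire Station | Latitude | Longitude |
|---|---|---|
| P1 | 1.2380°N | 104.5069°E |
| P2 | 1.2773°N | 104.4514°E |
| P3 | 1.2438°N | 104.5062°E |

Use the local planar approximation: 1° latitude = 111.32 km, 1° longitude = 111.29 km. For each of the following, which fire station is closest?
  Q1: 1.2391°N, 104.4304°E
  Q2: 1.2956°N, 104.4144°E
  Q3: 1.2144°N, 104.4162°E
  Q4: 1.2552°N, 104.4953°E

Q1→P2; Q2→P2; Q3→P2; Q4→P3

Q1 at 1.2391°N, 104.4304°E:
  P1: √((-0.0011·111.32)² + (0.0765·111.29)²) = √(0.014994 + 72.482832) = 8.5146 km
  P2: √((0.0382·111.32)² + (0.0210·111.29)²) = √(18.083110 + 5.461990) = 4.8523 km
  P3: √((0.0047·111.32)² + (0.0758·111.29)²) = √(0.273742 + 71.162418) = 8.4520 km
  → nearest: P2 (4.8523 km)
Q2 at 1.2956°N, 104.4144°E:
  P1: √((-0.0576·111.32)² + (0.0925·111.29)²) = √(41.114154 + 105.973127) = 12.1280 km
  P2: √((-0.0183·111.32)² + (0.0370·111.29)²) = √(4.150005 + 16.955700) = 4.5941 km
  P3: √((-0.0518·111.32)² + (0.0918·111.29)²) = √(33.251092 + 104.375278) = 11.7314 km
  → nearest: P2 (4.5941 km)
Q3 at 1.2144°N, 104.4162°E:
  P1: √((0.0236·111.32)² + (0.0907·111.29)²) = √(6.901928 + 101.888897) = 10.4303 km
  P2: √((0.0629·111.32)² + (0.0352·111.29)²) = √(49.028396 + 15.346085) = 8.0234 km
  P3: √((0.0294·111.32)² + (0.0900·111.29)²) = √(10.711272 + 100.322259) = 10.5372 km
  → nearest: P2 (8.0234 km)
Q4 at 1.2552°N, 104.4953°E:
  P1: √((-0.0172·111.32)² + (0.0116·111.29)²) = √(3.666091 + 1.666588) = 2.3093 km
  P2: √((0.0221·111.32)² + (-0.0439·111.29)²) = √(6.052446 + 23.869390) = 5.4701 km
  P3: √((-0.0114·111.32)² + (0.0109·111.29)²) = √(1.610483 + 1.471517) = 1.7556 km
  → nearest: P3 (1.7556 km)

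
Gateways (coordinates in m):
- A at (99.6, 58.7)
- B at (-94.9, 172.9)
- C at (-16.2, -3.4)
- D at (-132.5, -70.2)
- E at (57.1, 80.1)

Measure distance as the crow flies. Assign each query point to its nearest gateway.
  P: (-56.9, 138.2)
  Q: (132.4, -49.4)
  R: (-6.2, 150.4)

P→B; Q→A; R→B

P at (-56.9, 138.2):
  A: √((156.5)² + (-79.5)²) = √(24492.250 + 6320.250) = 175.5 m
  B: √((-38.0)² + (34.7)²) = √(1444.000 + 1204.090) = 51.5 m
  C: √((40.7)² + (-141.6)²) = √(1656.490 + 20050.560) = 147.3 m
  D: √((-75.6)² + (-208.4)²) = √(5715.360 + 43430.560) = 221.7 m
  E: √((114.0)² + (-58.1)²) = √(12996.000 + 3375.610) = 128.0 m
  → nearest: B (51.5 m)
Q at (132.4, -49.4):
  A: √((-32.8)² + (108.1)²) = √(1075.840 + 11685.610) = 113.0 m
  B: √((-227.3)² + (222.3)²) = √(51665.290 + 49417.290) = 317.9 m
  C: √((-148.6)² + (46.0)²) = √(22081.960 + 2116.000) = 155.6 m
  D: √((-264.9)² + (-20.8)²) = √(70172.010 + 432.640) = 265.7 m
  E: √((-75.3)² + (129.5)²) = √(5670.090 + 16770.250) = 149.8 m
  → nearest: A (113.0 m)
R at (-6.2, 150.4):
  A: √((105.8)² + (-91.7)²) = √(11193.640 + 8408.890) = 140.0 m
  B: √((-88.7)² + (22.5)²) = √(7867.690 + 506.250) = 91.5 m
  C: √((-10.0)² + (-153.8)²) = √(100.000 + 23654.440) = 154.1 m
  D: √((-126.3)² + (-220.6)²) = √(15951.690 + 48664.360) = 254.2 m
  E: √((63.3)² + (-70.3)²) = √(4006.890 + 4942.090) = 94.6 m
  → nearest: B (91.5 m)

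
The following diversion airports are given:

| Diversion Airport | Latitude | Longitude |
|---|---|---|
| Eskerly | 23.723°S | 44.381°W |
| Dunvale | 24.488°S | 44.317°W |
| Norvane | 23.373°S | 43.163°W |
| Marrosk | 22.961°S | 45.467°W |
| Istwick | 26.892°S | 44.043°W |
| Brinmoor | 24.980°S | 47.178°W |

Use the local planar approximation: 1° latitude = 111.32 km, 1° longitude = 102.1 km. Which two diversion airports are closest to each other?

Pairwise distances:
Eskerly–Dunvale: √((-0.765·111.32)² + (0.064·102.1)²) = √(7252.19154 + 42.69838) = 85.410 km
Eskerly–Norvane: √((0.350·111.32)² + (1.218·102.1)²) = √(1518.03744 + 15464.86242) = 130.318 km
Eskerly–Marrosk: √((0.762·111.32)² + (-1.086·102.1)²) = √(7195.42313 + 12294.50746) = 139.606 km
Eskerly–Istwick: √((-3.169·111.32)² + (0.338·102.1)²) = √(124448.84597 + 1190.92630) = 354.457 km
Eskerly–Brinmoor: √((-1.257·111.32)² + (-2.797·102.1)²) = √(19580.19221 + 81552.33813) = 318.013 km
Dunvale–Norvane: √((1.115·111.32)² + (1.154·102.1)²) = √(15406.22124 + 13882.35359) = 171.139 km
Dunvale–Marrosk: √((1.527·111.32)² + (-1.150·102.1)²) = √(28895.11781 + 13786.28222) = 206.595 km
Dunvale–Istwick: √((-2.404·111.32)² + (0.274·102.1)²) = √(71616.86763 + 782.62301) = 269.072 km
Dunvale–Brinmoor: √((-0.492·111.32)² + (-2.861·102.1)²) = √(2999.69156 + 85327.14209) = 297.198 km
Norvane–Marrosk: √((0.412·111.32)² + (-2.304·102.1)²) = √(2103.49182 + 55337.10483) = 239.668 km
Norvane–Istwick: √((-3.519·111.32)² + (-0.880·102.1)²) = √(153456.37290 + 8072.66310) = 401.907 km
Norvane–Brinmoor: √((-1.607·111.32)² + (-4.015·102.1)²) = √(32002.07575 + 168043.83469) = 447.265 km
Marrosk–Istwick: √((-3.931·111.32)² + (1.424·102.1)²) = √(191492.81479 + 21138.36841) = 461.119 km
Marrosk–Brinmoor: √((-2.019·111.32)² + (-1.711·102.1)²) = √(50514.84599 + 30517.67919) = 284.662 km
Istwick–Brinmoor: √((1.912·111.32)² + (-3.135·102.1)²) = √(45302.50023 + 102453.44697) = 384.390 km
Closest pair: Eskerly–Dunvale at 85.410 km.

Eskerly and Dunvale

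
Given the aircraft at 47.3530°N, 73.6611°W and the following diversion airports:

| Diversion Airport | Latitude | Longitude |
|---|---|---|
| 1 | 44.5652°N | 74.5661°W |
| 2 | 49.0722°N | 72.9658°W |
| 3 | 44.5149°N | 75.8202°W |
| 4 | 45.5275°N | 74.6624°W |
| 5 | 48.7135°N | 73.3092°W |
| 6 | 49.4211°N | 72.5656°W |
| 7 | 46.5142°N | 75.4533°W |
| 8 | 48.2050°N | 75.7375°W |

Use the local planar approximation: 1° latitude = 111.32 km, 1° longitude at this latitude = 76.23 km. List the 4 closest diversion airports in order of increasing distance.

5, 7, 8, 2

Distances from 47.3530°N, 73.6611°W:
1: 317.9135 km
2: 198.5853 km
3: 356.2382 km
4: 217.0768 km
5: 153.8082 km
6: 244.8991 km
7: 165.4805 km
8: 184.5246 km
Sorted: 5 (153.8082 km) < 7 (165.4805 km) < 8 (184.5246 km) < 2 (198.5853 km) < 4 (217.0768 km) < 6 (244.8991 km) < …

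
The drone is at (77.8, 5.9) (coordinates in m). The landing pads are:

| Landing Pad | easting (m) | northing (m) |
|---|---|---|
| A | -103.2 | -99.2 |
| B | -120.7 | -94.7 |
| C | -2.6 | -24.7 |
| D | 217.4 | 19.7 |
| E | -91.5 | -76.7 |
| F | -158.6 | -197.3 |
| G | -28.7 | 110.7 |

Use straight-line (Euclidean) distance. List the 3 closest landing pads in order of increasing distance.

Distances from (77.8, 5.9):
A: √((-181.0)² + (-105.1)²) = √(32761.000 + 11046.010) = 209.3 m
B: √((-198.5)² + (-100.6)²) = √(39402.250 + 10120.360) = 222.5 m
C: √((-80.4)² + (-30.6)²) = √(6464.160 + 936.360) = 86.0 m
D: √((139.6)² + (13.8)²) = √(19488.160 + 190.440) = 140.3 m
E: √((-169.3)² + (-82.6)²) = √(28662.490 + 6822.760) = 188.4 m
F: √((-236.4)² + (-203.2)²) = √(55884.960 + 41290.240) = 311.7 m
G: √((-106.5)² + (104.8)²) = √(11342.250 + 10983.040) = 149.4 m
Sorted: C (86.0 m) < D (140.3 m) < G (149.4 m) < E (188.4 m) < A (209.3 m) < …

C, D, G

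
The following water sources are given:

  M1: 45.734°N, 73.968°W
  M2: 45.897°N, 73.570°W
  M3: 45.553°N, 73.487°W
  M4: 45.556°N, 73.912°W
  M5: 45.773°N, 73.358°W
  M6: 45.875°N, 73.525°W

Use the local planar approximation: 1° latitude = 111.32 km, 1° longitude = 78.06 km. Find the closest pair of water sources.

Pairwise distances:
M2–M6: 4.282 km
M5–M6: 17.288 km
M1–M4: 20.291 km
M2–M5: 21.550 km
M3–M5: 26.480 km
M3–M4: 33.177 km
M3–M6: 35.968 km
M1–M2: 35.979 km
M1–M6: 37.976 km
M2–M3: 38.838 km
M1–M3: 42.612 km
M2–M4: 46.408 km
M4–M6: 46.622 km
M1–M5: 47.814 km
M4–M5: 49.535 km
Closest pair: M2–M6 at 4.282 km.

M2 and M6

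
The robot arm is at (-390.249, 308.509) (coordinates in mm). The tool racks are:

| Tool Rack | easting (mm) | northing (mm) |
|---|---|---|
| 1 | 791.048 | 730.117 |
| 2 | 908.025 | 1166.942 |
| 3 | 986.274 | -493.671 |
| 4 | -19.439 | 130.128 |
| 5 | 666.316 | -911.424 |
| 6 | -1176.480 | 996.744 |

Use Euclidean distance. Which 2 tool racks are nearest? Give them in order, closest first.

4, 6

Distances from (-390.249, 308.509):
1: √((1181.297)² + (421.608)²) = √(1395462.60221 + 177753.30566) = 1254.279 mm
2: √((1298.274)² + (858.433)²) = √(1685515.37908 + 736907.21549) = 1556.413 mm
3: √((1376.523)² + (-802.180)²) = √(1894815.56953 + 643492.75240) = 1593.207 mm
4: √((370.810)² + (-178.381)²) = √(137500.05610 + 31819.78116) = 411.485 mm
5: √((1056.565)² + (-1219.933)²) = √(1116329.59923 + 1488236.52449) = 1613.867 mm
6: √((-786.231)² + (688.235)²) = √(618159.18536 + 473667.41523) = 1044.905 mm
Sorted: 4 (411.485 mm) < 6 (1044.905 mm) < 1 (1254.279 mm) < 2 (1556.413 mm) < …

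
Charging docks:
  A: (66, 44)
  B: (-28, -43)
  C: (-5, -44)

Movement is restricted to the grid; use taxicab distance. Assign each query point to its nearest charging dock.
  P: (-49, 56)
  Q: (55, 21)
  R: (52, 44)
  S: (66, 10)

P→B; Q→A; R→A; S→A

P at (-49, 56):
  A: 127
  B: 120
  C: 144
  → nearest: B (120)
Q at (55, 21):
  A: 34
  B: 147
  C: 125
  → nearest: A (34)
R at (52, 44):
  A: 14
  B: 167
  C: 145
  → nearest: A (14)
S at (66, 10):
  A: 34
  B: 147
  C: 125
  → nearest: A (34)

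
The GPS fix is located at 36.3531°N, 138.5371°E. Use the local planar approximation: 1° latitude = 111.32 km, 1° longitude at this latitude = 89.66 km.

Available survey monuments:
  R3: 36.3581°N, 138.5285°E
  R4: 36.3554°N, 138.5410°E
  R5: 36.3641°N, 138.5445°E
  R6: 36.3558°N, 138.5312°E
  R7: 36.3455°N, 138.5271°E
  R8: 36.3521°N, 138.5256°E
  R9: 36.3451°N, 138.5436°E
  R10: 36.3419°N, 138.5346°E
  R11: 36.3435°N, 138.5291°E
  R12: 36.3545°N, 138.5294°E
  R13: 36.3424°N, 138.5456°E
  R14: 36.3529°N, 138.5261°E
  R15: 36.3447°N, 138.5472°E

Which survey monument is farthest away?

R13

Distances from 36.3531°N, 138.5371°E:
R3: 0.9510 km
R4: 0.4334 km
R5: 1.3927 km
R6: 0.6084 km
R7: 1.2327 km
R8: 1.0371 km
R9: 1.0643 km
R10: 1.2668 km
R11: 1.2871 km
R12: 0.7078 km
R13: 1.4141 km
R14: 0.9865 km
R15: 1.3017 km
Maximum: R13 at 1.4141 km.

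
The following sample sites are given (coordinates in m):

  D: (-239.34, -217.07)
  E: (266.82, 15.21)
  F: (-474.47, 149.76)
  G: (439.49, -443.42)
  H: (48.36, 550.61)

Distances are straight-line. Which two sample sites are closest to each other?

D and F

Pairwise distances:
D–E: 556.91 m
D–F: 435.72 m
D–G: 715.57 m
D–H: 819.82 m
E–F: 753.40 m
E–G: 490.06 m
E–H: 578.25 m
F–G: 1089.58 m
F–H: 658.81 m
G–H: 1068.21 m
Closest pair: D–F at 435.72 m.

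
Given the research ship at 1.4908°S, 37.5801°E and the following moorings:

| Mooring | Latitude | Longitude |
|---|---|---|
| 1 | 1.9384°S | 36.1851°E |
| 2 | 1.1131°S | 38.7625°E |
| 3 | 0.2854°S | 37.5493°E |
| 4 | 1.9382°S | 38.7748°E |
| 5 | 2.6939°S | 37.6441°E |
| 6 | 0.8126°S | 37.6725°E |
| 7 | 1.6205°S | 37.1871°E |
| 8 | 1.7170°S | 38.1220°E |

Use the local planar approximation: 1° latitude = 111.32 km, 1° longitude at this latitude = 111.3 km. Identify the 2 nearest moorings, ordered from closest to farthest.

7, 8

Distances from 1.4908°S, 37.5801°E:
1: √((-0.4476·111.32)² + (-1.3950·111.3)²) = √(2482.713187 + 24106.754432) = 163.0628 km
2: √((0.3777·111.32)² + (1.1824·111.3)²) = √(1767.829452 + 17318.854785) = 138.1546 km
3: √((1.2054·111.32)² + (-0.0308·111.3)²) = √(18005.648576 + 11.751458) = 134.2289 km
4: √((-0.4474·111.32)² + (1.1947·111.3)²) = √(2480.494994 + 17681.050153) = 141.9914 km
5: √((-1.2031·111.32)² + (0.0640·111.3)²) = √(17937.001684 + 50.739978) = 134.1184 km
6: √((0.6782·111.32)² + (0.0924·111.3)²) = √(5699.830832 + 105.763124) = 76.1944 km
7: √((-0.1297·111.32)² + (-0.3930·111.3)²) = √(208.461735 + 1913.266333) = 46.0622 km
8: √((-0.2262·111.32)² + (0.5419·111.3)²) = √(634.061811 + 3637.714663) = 65.3588 km
Sorted: 7 (46.0622 km) < 8 (65.3588 km) < 6 (76.1944 km) < 5 (134.1184 km) < …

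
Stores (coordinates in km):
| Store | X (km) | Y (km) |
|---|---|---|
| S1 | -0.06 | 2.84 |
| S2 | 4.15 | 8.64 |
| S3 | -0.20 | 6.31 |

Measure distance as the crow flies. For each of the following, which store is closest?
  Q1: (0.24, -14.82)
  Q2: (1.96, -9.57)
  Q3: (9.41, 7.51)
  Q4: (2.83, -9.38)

Q1→S1; Q2→S1; Q3→S2; Q4→S1

Q1 at (0.24, -14.82):
  S1: 17.66 km
  S2: 23.78 km
  S3: 21.13 km
  → nearest: S1 (17.66 km)
Q2 at (1.96, -9.57):
  S1: 12.57 km
  S2: 18.34 km
  S3: 16.03 km
  → nearest: S1 (12.57 km)
Q3 at (9.41, 7.51):
  S1: 10.56 km
  S2: 5.38 km
  S3: 9.68 km
  → nearest: S2 (5.38 km)
Q4 at (2.83, -9.38):
  S1: 12.56 km
  S2: 18.07 km
  S3: 15.98 km
  → nearest: S1 (12.56 km)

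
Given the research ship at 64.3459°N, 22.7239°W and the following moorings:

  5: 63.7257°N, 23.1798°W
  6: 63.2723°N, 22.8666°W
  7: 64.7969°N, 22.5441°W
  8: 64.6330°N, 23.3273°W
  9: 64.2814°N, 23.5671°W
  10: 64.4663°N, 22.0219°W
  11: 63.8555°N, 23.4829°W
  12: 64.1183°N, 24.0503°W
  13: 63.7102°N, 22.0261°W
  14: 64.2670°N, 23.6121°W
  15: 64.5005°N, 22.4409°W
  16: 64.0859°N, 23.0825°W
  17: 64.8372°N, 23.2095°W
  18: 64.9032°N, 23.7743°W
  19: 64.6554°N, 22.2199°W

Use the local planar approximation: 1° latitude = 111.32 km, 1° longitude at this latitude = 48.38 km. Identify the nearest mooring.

15

Distances from 64.3459°N, 22.7239°W:
5: √((-0.6202·111.32)² + (-0.4559·48.38)²) = √(4766.613286 + 486.486634) = 72.4783 km
6: √((-1.0736·111.32)² + (-0.1427·48.38)²) = √(14283.393501 + 47.662813) = 119.7124 km
7: √((0.4510·111.32)² + (0.1798·48.38)²) = √(2520.574156 + 75.667799) = 50.9533 km
8: √((0.2871·111.32)² + (-0.6034·48.38)²) = √(1021.439810 + 852.201589) = 43.2856 km
9: √((-0.0645·111.32)² + (-0.8432·48.38)²) = √(51.554410 + 1664.151741) = 41.4211 km
10: √((0.1204·111.32)² + (0.7020·48.38)²) = √(179.638479 + 1153.469067) = 36.5117 km
11: √((-0.4904·111.32)² + (-0.7590·48.38)²) = √(2980.213093 + 1348.389245) = 65.7921 km
12: √((-0.2276·111.32)² + (-1.3264·48.38)²) = √(641.934786 + 4117.947016) = 68.9919 km
13: √((-0.6357·111.32)² + (0.6978·48.38)²) = √(5007.844306 + 1139.708161) = 78.4063 km
14: √((-0.0789·111.32)² + (-0.8882·48.38)²) = √(77.143689 + 1846.516810) = 43.8596 km
15: √((0.1546·111.32)² + (0.2830·48.38)²) = √(296.186578 + 187.458268) = 21.9919 km
16: √((-0.2600·111.32)² + (-0.3586·48.38)²) = √(837.708826 + 300.990160) = 33.7446 km
17: √((0.4913·111.32)² + (-0.4856·48.38)²) = √(2991.161922 + 551.936461) = 59.5239 km
18: √((0.5573·111.32)² + (-1.0504·48.38)²) = √(3848.792357 + 2582.504900) = 80.1954 km
19: √((0.3095·111.32)² + (0.5040·48.38)²) = √(1187.046419 + 594.556048) = 42.2090 km
Minimum: 15 at 21.9919 km.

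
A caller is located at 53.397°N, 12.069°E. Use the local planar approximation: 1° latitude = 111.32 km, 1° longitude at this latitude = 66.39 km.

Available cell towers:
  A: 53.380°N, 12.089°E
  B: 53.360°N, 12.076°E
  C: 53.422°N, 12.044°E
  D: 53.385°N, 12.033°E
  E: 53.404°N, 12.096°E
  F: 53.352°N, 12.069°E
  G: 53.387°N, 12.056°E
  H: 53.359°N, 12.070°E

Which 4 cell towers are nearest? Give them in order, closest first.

Distances from 53.397°N, 12.069°E:
A: √((-0.017·111.32)² + (0.020·66.39)²) = √(3.58133 + 1.76305) = 2.312 km
B: √((-0.037·111.32)² + (0.007·66.39)²) = √(16.96484 + 0.21597) = 4.145 km
C: √((0.025·111.32)² + (-0.025·66.39)²) = √(7.74509 + 2.75477) = 3.240 km
D: √((-0.012·111.32)² + (-0.036·66.39)²) = √(1.78447 + 5.71229) = 2.738 km
E: √((0.007·111.32)² + (0.027·66.39)²) = √(0.60721 + 3.21316) = 1.955 km
F: √((-0.045·111.32)² + (0.000·66.39)²) = √(25.09409 + 0.00000) = 5.009 km
G: √((-0.010·111.32)² + (-0.013·66.39)²) = √(1.23921 + 0.74489) = 1.409 km
H: √((-0.038·111.32)² + (0.001·66.39)²) = √(17.89425 + 0.00441) = 4.231 km
Sorted: G (1.409 km) < E (1.955 km) < A (2.312 km) < D (2.738 km) < C (3.240 km) < B (4.145 km) < …

G, E, A, D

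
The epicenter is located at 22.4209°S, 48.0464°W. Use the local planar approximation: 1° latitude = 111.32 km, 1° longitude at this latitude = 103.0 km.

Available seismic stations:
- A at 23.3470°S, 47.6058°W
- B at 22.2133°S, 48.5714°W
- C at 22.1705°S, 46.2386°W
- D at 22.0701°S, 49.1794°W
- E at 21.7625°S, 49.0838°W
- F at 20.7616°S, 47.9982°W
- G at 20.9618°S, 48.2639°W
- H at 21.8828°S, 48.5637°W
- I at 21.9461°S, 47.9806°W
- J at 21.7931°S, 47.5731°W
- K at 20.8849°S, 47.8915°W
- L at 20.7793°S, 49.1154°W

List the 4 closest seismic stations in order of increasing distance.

I, B, H, J

Distances from 22.4209°S, 48.0464°W:
A: √((-0.9261·111.32)² + (0.4406·103.0)²) = √(10628.259845 + 2059.507771) = 112.6400 km
B: √((0.2076·111.32)² + (-0.5250·103.0)²) = √(534.073579 + 2924.105625) = 58.8063 km
C: √((0.2504·111.32)² + (1.8078·103.0)²) = √(776.989311 + 34671.706172) = 188.2782 km
D: √((0.3508·111.32)² + (-1.1330·103.0)²) = √(1524.984975 + 13618.656601) = 123.0595 km
E: √((0.6584·111.32)² + (-1.0374·103.0)²) = √(5371.876749 + 11417.392645) = 129.5734 km
F: √((1.6593·111.32)² + (0.0482·103.0)²) = √(34118.994331 + 24.647253) = 184.7800 km
G: √((1.4591·111.32)² + (-0.2175·103.0)²) = √(26382.534227 + 501.872006) = 163.9646 km
H: √((0.5381·111.32)² + (-0.5173·103.0)²) = √(3588.164783 + 2838.960868) = 80.1694 km
I: √((0.4748·111.32)² + (0.0658·103.0)²) = √(2793.623118 + 45.933151) = 53.2875 km
J: √((0.6278·111.32)² + (0.4733·103.0)²) = √(4884.150278 + 2376.552750) = 85.2098 km
K: √((1.5360·111.32)² + (0.1549·103.0)²) = √(29236.731996 + 254.552452) = 171.7303 km
L: √((1.6416·111.32)² + (-1.0690·103.0)²) = √(33394.971886 + 12123.551449) = 213.3507 km
Sorted: I (53.2875 km) < B (58.8063 km) < H (80.1694 km) < J (85.2098 km) < A (112.6400 km) < D (123.0595 km) < …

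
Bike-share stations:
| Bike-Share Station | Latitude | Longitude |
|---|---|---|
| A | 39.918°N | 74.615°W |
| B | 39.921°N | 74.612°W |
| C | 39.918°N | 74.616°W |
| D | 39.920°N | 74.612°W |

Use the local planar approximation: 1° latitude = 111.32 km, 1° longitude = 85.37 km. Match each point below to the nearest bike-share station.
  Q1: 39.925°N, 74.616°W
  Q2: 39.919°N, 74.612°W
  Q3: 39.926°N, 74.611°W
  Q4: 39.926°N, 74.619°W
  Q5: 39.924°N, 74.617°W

Q1 at 39.925°N, 74.616°W:
  A: √((-0.007·111.32)² + (0.001·85.37)²) = √(0.60721498 + 0.00728804) = 0.783902 km
  B: √((-0.004·111.32)² + (0.004·85.37)²) = √(0.19827428 + 0.11660859) = 0.561144 km
  C: √((-0.007·111.32)² + (0.000·85.37)²) = √(0.60721498 + 0.00000000) = 0.779240 km
  D: √((-0.005·111.32)² + (0.004·85.37)²) = √(0.30980356 + 0.11660859) = 0.653002 km
  → nearest: B (0.561144 km)
Q2 at 39.919°N, 74.612°W:
  A: √((-0.001·111.32)² + (-0.003·85.37)²) = √(0.01239214 + 0.06559233) = 0.279257 km
  B: √((0.002·111.32)² + (0.000·85.37)²) = √(0.04956857 + 0.00000000) = 0.222640 km
  C: √((-0.001·111.32)² + (-0.004·85.37)²) = √(0.01239214 + 0.11660859) = 0.359167 km
  D: √((0.001·111.32)² + (0.000·85.37)²) = √(0.01239214 + 0.00000000) = 0.111320 km
  → nearest: D (0.111320 km)
Q3 at 39.926°N, 74.611°W:
  A: √((-0.008·111.32)² + (-0.004·85.37)²) = √(0.79309711 + 0.11660859) = 0.953785 km
  B: √((-0.005·111.32)² + (-0.001·85.37)²) = √(0.30980356 + 0.00728804) = 0.563109 km
  C: √((-0.008·111.32)² + (-0.005·85.37)²) = √(0.79309711 + 0.18220092) = 0.987572 km
  D: √((-0.006·111.32)² + (-0.001·85.37)²) = √(0.44611713 + 0.00728804) = 0.673354 km
  → nearest: B (0.563109 km)
Q4 at 39.926°N, 74.619°W:
  A: √((-0.008·111.32)² + (0.004·85.37)²) = √(0.79309711 + 0.11660859) = 0.953785 km
  B: √((-0.005·111.32)² + (0.007·85.37)²) = √(0.30980356 + 0.35711381) = 0.816650 km
  C: √((-0.008·111.32)² + (0.003·85.37)²) = √(0.79309711 + 0.06559233) = 0.926655 km
  D: √((-0.006·111.32)² + (0.007·85.37)²) = √(0.44611713 + 0.35711381) = 0.896232 km
  → nearest: B (0.816650 km)
Q5 at 39.924°N, 74.617°W:
  A: √((-0.006·111.32)² + (0.002·85.37)²) = √(0.44611713 + 0.02915215) = 0.689398 km
  B: √((-0.003·111.32)² + (0.005·85.37)²) = √(0.11152928 + 0.18220092) = 0.541969 km
  C: √((-0.006·111.32)² + (0.001·85.37)²) = √(0.44611713 + 0.00728804) = 0.673354 km
  D: √((-0.004·111.32)² + (0.005·85.37)²) = √(0.19827428 + 0.18220092) = 0.616827 km
  → nearest: B (0.541969 km)

Q1→B; Q2→D; Q3→B; Q4→B; Q5→B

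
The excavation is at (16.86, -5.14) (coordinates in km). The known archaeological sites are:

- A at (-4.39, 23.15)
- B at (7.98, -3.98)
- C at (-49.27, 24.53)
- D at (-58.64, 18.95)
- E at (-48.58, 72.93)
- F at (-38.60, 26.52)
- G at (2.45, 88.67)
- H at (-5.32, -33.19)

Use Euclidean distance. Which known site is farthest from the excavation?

Distances from (16.86, -5.14):
A: √((-21.25)² + (28.29)²) = √(451.5625 + 800.3241) = 35.38 km
B: √((-8.88)² + (1.16)²) = √(78.8544 + 1.3456) = 8.96 km
C: √((-66.13)² + (29.67)²) = √(4373.1769 + 880.3089) = 72.48 km
D: √((-75.50)² + (24.09)²) = √(5700.2500 + 580.3281) = 79.25 km
E: √((-65.44)² + (78.07)²) = √(4282.3936 + 6094.9249) = 101.87 km
F: √((-55.46)² + (31.66)²) = √(3075.8116 + 1002.3556) = 63.86 km
G: √((-14.41)² + (93.81)²) = √(207.6481 + 8800.3161) = 94.91 km
H: √((-22.18)² + (-28.05)²) = √(491.9524 + 786.8025) = 35.76 km
Maximum: E at 101.87 km.

E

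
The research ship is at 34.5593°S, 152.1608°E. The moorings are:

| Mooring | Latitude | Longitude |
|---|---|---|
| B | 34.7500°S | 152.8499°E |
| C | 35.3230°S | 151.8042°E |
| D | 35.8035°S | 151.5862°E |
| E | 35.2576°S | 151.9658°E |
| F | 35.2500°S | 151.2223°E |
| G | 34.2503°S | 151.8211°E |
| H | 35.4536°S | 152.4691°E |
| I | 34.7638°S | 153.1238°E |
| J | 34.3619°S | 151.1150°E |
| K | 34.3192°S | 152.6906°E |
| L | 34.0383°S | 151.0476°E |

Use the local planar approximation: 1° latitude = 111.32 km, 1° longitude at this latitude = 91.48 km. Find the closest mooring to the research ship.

Distances from 34.5593°S, 152.1608°E:
B: 66.5173 km
C: 91.0590 km
D: 148.1434 km
E: 79.7553 km
F: 115.2510 km
G: 46.3564 km
H: 103.4713 km
I: 90.9891 km
J: 98.1610 km
K: 55.3475 km
L: 117.1931 km
Minimum: G at 46.3564 km.

G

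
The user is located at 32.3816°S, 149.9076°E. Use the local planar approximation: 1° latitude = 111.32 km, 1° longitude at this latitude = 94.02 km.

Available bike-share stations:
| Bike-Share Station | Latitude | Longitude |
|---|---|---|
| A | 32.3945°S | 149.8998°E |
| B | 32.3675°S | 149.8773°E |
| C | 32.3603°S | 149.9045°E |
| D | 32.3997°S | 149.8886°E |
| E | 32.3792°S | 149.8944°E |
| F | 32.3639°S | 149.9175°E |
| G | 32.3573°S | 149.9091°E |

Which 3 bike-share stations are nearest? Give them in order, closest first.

Distances from 32.3816°S, 149.9076°E:
A: √((-0.0129·111.32)² + (-0.0078·94.02)²) = √(2.062176 + 0.537811) = 1.6124 km
B: √((0.0141·111.32)² + (-0.0303·94.02)²) = √(2.463682 + 8.115696) = 3.2526 km
C: √((0.0213·111.32)² + (-0.0031·94.02)²) = √(5.622191 + 0.084950) = 2.3890 km
D: √((-0.0181·111.32)² + (-0.0190·94.02)²) = √(4.059790 + 3.191154) = 2.6928 km
E: √((0.0024·111.32)² + (-0.0132·94.02)²) = √(0.071379 + 1.540240) = 1.2695 km
F: √((0.0177·111.32)² + (0.0099·94.02)²) = √(3.882334 + 0.866385) = 2.1792 km
G: √((0.0243·111.32)² + (0.0015·94.02)²) = √(7.317436 + 0.019889) = 2.7087 km
Sorted: E (1.2695 km) < A (1.6124 km) < F (2.1792 km) < C (2.3890 km) < D (2.6928 km) < …

E, A, F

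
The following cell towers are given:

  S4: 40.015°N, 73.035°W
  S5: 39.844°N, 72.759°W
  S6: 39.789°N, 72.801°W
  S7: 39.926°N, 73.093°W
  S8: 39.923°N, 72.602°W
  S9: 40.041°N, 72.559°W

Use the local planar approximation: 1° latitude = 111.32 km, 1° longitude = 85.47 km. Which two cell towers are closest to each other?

Pairwise distances:
S4–S5: 30.312 km
S4–S6: 32.139 km
S4–S7: 11.078 km
S4–S8: 38.399 km
S4–S9: 40.787 km
S5–S6: 7.097 km
S5–S7: 29.971 km
S5–S8: 16.044 km
S5–S9: 27.805 km
S6–S7: 29.248 km
S6–S8: 22.623 km
S6–S9: 34.854 km
S7–S8: 41.967 km
S7–S9: 47.402 km
S8–S9: 13.640 km
Closest pair: S5–S6 at 7.097 km.

S5 and S6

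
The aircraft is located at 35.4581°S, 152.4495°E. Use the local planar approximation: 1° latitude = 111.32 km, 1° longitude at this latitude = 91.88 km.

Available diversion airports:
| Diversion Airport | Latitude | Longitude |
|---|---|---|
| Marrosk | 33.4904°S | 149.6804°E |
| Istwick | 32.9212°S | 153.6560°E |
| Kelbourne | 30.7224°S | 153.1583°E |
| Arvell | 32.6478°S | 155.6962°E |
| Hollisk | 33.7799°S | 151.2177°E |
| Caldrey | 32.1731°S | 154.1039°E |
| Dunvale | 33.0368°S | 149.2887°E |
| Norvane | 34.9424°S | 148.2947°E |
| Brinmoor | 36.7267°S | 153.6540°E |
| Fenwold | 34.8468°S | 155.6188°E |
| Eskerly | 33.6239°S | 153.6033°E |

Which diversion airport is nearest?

Brinmoor

Distances from 35.4581°S, 152.4495°E:
Marrosk: 335.7268 km
Istwick: 303.3852 km
Kelbourne: 531.1854 km
Arvell: 432.2701 km
Hollisk: 218.4259 km
Caldrey: 396.0206 km
Dunvale: 396.2219 km
Norvane: 386.0355 km
Brinmoor: 179.4184 km
Fenwold: 299.0409 km
Eskerly: 230.0633 km
Minimum: Brinmoor at 179.4184 km.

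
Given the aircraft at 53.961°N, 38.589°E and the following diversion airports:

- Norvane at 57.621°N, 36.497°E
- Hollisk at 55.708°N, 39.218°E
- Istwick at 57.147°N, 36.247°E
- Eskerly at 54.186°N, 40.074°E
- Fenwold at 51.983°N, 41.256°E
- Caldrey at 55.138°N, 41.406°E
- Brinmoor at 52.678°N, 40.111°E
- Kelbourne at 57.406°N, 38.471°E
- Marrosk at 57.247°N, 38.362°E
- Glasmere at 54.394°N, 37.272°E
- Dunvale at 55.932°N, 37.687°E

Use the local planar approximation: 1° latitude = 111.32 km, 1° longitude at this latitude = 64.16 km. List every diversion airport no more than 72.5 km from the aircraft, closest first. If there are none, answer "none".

none

Distances from 53.961°N, 38.589°E:
Norvane: √((3.660·111.32)² + (-2.092·64.16)²) = √(166000.18273 + 18015.73856) = 428.971 km
Hollisk: √((1.747·111.32)² + (0.629·64.16)²) = √(37820.93013 + 1628.65839) = 198.619 km
Istwick: √((3.186·111.32)² + (-2.342·64.16)²) = √(125787.63108 + 22578.88502) = 385.184 km
Eskerly: √((0.225·111.32)² + (1.485·64.16)²) = √(627.35221 + 9077.82106) = 98.515 km
Fenwold: √((-1.978·111.32)² + (2.667·64.16)²) = √(48484.05887 + 29280.24740) = 278.863 km
Caldrey: √((1.177·111.32)² + (2.817·64.16)²) = √(17167.19424 + 32666.48491) = 223.235 km
Brinmoor: √((-1.283·111.32)² + (1.522·64.16)²) = √(20398.56929 + 9535.81936) = 173.016 km
Kelbourne: √((3.445·111.32)² + (-0.118·64.16)²) = √(147070.25581 + 57.31822) = 383.572 km
Marrosk: √((3.286·111.32)² + (-0.227·64.16)²) = √(133807.82564 + 212.11942) = 366.087 km
Glasmere: √((0.433·111.32)² + (-1.317·64.16)²) = √(2323.39039 + 7140.03368) = 97.280 km
Dunvale: √((1.971·111.32)² + (-0.902·64.16)²) = √(48141.50287 + 3349.20542) = 226.916 km
Threshold 72.5 km: none within range.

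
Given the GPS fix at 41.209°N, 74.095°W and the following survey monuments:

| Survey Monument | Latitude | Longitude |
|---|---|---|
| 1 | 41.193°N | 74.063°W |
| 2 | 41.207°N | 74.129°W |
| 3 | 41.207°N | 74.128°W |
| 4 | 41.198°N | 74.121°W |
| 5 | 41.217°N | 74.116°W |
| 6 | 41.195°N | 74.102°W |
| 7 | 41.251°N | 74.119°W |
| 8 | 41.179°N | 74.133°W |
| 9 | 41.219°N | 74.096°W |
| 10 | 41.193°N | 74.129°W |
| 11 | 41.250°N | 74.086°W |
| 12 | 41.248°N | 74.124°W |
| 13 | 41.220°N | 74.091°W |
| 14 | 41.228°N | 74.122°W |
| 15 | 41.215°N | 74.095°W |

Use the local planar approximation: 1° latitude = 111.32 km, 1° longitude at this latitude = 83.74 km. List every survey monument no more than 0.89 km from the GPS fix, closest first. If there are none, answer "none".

15

Distances from 41.209°N, 74.095°W:
1: √((-0.016·111.32)² + (0.032·83.74)²) = √(3.17239 + 7.18068) = 3.218 km
2: √((-0.002·111.32)² + (-0.034·83.74)²) = √(0.04957 + 8.10632) = 2.856 km
3: √((-0.002·111.32)² + (-0.033·83.74)²) = √(0.04957 + 7.63649) = 2.772 km
4: √((-0.011·111.32)² + (-0.026·83.74)²) = √(1.49945 + 4.74037) = 2.498 km
5: √((0.008·111.32)² + (-0.021·83.74)²) = √(0.79310 + 3.09246) = 1.971 km
6: √((-0.014·111.32)² + (-0.007·83.74)²) = √(2.42886 + 0.34361) = 1.665 km
7: √((0.042·111.32)² + (-0.024·83.74)²) = √(21.85974 + 4.03914) = 5.089 km
8: √((-0.030·111.32)² + (-0.038·83.74)²) = √(11.15293 + 10.12589) = 4.613 km
9: √((0.010·111.32)² + (-0.001·83.74)²) = √(1.23921 + 0.00701) = 1.116 km
10: √((-0.016·111.32)² + (-0.034·83.74)²) = √(3.17239 + 8.10632) = 3.358 km
11: √((0.041·111.32)² + (0.009·83.74)²) = √(20.83119 + 0.56800) = 4.626 km
12: √((0.039·111.32)² + (-0.029·83.74)²) = √(18.84845 + 5.89742) = 4.975 km
13: √((0.011·111.32)² + (0.004·83.74)²) = √(1.49945 + 0.11220) = 1.270 km
14: √((0.019·111.32)² + (-0.027·83.74)²) = √(4.47356 + 5.11203) = 3.096 km
15: √((0.006·111.32)² + (0.000·83.74)²) = √(0.44612 + 0.00000) = 0.668 km
Threshold 0.89 km: 15 (0.668 km) is within range.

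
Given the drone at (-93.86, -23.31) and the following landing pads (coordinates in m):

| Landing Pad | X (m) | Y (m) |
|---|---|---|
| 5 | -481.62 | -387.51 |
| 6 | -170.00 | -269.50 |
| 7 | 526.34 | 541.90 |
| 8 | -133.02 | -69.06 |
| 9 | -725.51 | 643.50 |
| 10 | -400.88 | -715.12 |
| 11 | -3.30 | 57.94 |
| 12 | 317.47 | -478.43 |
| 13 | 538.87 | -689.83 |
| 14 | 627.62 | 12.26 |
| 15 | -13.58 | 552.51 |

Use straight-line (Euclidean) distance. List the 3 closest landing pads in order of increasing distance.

Distances from (-93.86, -23.31):
5: √((-387.76)² + (-364.20)²) = √(150357.8176 + 132641.6400) = 531.98 m
6: √((-76.14)² + (-246.19)²) = √(5797.2996 + 60609.5161) = 257.70 m
7: √((620.20)² + (565.21)²) = √(384648.0400 + 319462.3441) = 839.11 m
8: √((-39.16)² + (-45.75)²) = √(1533.5056 + 2093.0625) = 60.22 m
9: √((-631.65)² + (666.81)²) = √(398981.7225 + 444635.5761) = 918.49 m
10: √((-307.02)² + (-691.81)²) = √(94261.2804 + 478601.0761) = 756.88 m
11: √((90.56)² + (81.25)²) = √(8201.1136 + 6601.5625) = 121.67 m
12: √((411.33)² + (-455.12)²) = √(169192.3689 + 207134.2144) = 613.45 m
13: √((632.73)² + (-666.52)²) = √(400347.2529 + 444248.9104) = 919.02 m
14: √((721.48)² + (35.57)²) = √(520533.3904 + 1265.2249) = 722.36 m
15: √((80.28)² + (575.82)²) = √(6444.8784 + 331568.6724) = 581.39 m
Sorted: 8 (60.22 m) < 11 (121.67 m) < 6 (257.70 m) < 5 (531.98 m) < 15 (581.39 m) < …

8, 11, 6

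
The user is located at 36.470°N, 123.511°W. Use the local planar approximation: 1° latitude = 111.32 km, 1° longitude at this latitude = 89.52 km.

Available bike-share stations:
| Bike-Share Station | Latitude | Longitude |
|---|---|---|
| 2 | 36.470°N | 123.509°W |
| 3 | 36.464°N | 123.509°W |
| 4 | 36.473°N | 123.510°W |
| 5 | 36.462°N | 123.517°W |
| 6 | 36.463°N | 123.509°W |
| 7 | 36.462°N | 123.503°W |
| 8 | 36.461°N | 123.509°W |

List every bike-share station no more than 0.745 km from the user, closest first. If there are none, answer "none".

Distances from 36.470°N, 123.511°W:
2: √((0.000·111.32)² + (0.002·89.52)²) = √(0.00000 + 0.03206) = 0.179 km
3: √((-0.006·111.32)² + (0.002·89.52)²) = √(0.44612 + 0.03206) = 0.692 km
4: √((0.003·111.32)² + (0.001·89.52)²) = √(0.11153 + 0.00801) = 0.346 km
5: √((-0.008·111.32)² + (-0.006·89.52)²) = √(0.79310 + 0.28850) = 1.040 km
6: √((-0.007·111.32)² + (0.002·89.52)²) = √(0.60721 + 0.03206) = 0.800 km
7: √((-0.008·111.32)² + (0.008·89.52)²) = √(0.79310 + 0.51289) = 1.143 km
8: √((-0.009·111.32)² + (0.002·89.52)²) = √(1.00376 + 0.03206) = 1.018 km
Threshold 0.745 km: 2 (0.179 km), 4 (0.346 km), 3 (0.692 km) are within range.

2, 4, 3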